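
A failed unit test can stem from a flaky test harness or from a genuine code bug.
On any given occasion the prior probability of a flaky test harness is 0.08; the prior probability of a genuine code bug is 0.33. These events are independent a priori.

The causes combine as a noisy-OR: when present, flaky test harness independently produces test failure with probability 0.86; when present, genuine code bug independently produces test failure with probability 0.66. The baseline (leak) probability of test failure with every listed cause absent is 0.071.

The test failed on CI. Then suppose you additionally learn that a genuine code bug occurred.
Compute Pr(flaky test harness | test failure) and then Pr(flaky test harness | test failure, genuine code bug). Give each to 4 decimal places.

Pr(flaky test harness | test failure) ≈ 0.2223; Pr(flaky test harness | test failure, genuine code bug) ≈ 0.1083

Under noisy-OR, P(test failure | causes) = 1 − (1−0.071)·∏(1−qᵢ) over the active causes.
For the numerator, keep only flaky test harness=true terms: 0.046629 + 0.025233 = 0.071862
The normalizing constant is 0.071*0.92*0.67 + 0.68414*0.92*0.33 + 0.86994*0.08*0.67 + 0.95578*0.08*0.33 = 0.323331
Posterior = 0.071862 / 0.323331 ≈ 0.2223

With the extra evidence:
P(test failure | genuine code bug) = 0.68414·0.92 + 0.95578·0.08 = 0.629409 + 0.076462 = 0.705871
Restricting to configurations with flaky test harness present: 0.95578·0.08 = 0.076462.
So P(flaky test harness | test failure, genuine code bug) = 0.076462/0.705871 ≈ 0.1083.
This is intercausal reasoning (explaining away): once genuine code bug accounts for the test failure, flaky test harness becomes less likely.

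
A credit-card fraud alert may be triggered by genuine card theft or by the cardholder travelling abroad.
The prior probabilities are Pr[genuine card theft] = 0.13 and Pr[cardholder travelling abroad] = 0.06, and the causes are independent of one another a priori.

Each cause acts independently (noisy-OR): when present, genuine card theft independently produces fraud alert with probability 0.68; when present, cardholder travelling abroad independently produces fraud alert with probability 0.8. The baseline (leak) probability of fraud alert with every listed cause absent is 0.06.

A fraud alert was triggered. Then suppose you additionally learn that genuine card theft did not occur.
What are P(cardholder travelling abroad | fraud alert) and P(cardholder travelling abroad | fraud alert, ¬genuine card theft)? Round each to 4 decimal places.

Under noisy-OR, P(fraud alert | causes) = 1 − (1−0.06)·∏(1−qᵢ) over the active causes.
Numerator (weight on configurations with cardholder travelling abroad): 0.042386 + 0.007331 = 0.049717
Denominator P(fraud alert): 0.06×0.87×0.94 + 0.812×0.87×0.06 + 0.6992×0.13×0.94 + 0.93984×0.13×0.06 = 0.184227
Posterior = 0.049717 / 0.184227 ≈ 0.2699

Now condition on the additional information:
Enumerate both values of cardholder travelling abroad and weight by the priors:
  P(fraud alert | ¬genuine card theft) = 0.06×0.94 + 0.812×0.06
        = 0.056400 + 0.048720 = 0.105120
Keeping only the cardholder travelling abroad-present terms gives 0.048720, so
  P(cardholder travelling abroad | fraud alert, ¬genuine card theft) = 0.048720 / 0.105120 ≈ 0.4635

P(cardholder travelling abroad | fraud alert) ≈ 0.2699; P(cardholder travelling abroad | fraud alert, ¬genuine card theft) ≈ 0.4635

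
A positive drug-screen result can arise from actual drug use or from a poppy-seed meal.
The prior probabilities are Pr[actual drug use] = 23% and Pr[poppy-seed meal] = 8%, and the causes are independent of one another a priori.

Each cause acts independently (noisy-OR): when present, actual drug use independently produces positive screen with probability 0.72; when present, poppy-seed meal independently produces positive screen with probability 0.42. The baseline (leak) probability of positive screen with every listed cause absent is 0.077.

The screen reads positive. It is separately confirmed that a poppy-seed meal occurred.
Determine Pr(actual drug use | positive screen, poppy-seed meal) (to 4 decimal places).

Under noisy-OR, P(positive screen | causes) = 1 − (1−0.077)·∏(1−qᵢ) over the active causes.
Enumerate both values of actual drug use and weight by the priors:
  P(positive screen | poppy-seed meal) = 0.46466×0.77 + 0.850105×0.23
        = 0.357788 + 0.195524 = 0.553312
Keeping only the actual drug use-present terms gives 0.195524, so
  P(actual drug use | positive screen, poppy-seed meal) = 0.195524 / 0.553312 ≈ 0.3534

Pr(actual drug use | positive screen, poppy-seed meal) ≈ 0.3534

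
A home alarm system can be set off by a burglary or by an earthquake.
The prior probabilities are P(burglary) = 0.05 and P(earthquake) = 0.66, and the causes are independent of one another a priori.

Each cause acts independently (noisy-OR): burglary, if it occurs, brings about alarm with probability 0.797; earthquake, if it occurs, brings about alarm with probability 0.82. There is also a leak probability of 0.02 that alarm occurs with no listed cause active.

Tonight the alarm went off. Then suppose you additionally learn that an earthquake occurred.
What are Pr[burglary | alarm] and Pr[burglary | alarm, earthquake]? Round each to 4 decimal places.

Under noisy-OR, P(alarm | causes) = 1 − (1−0.02)·∏(1−qᵢ) over the active causes.
P(alarm) = 0.02×0.95×0.34 + 0.8236×0.95×0.66 + 0.80106×0.05×0.34 + 0.964191×0.05×0.66 = 0.006460 + 0.516397 + 0.013618 + 0.031818 = 0.568293
Of this, 0.045436 comes from 0.013618 + 0.031818 (the burglary=true cases).
Hence the posterior is 0.045436/0.568293 ≈ 0.0800.

With the extra evidence:
Enumerate both values of burglary and weight by the priors:
  P(alarm | earthquake) = 0.8236·0.95 + 0.964191·0.05
        = 0.782420 + 0.048210 = 0.830630
Configurations with burglary contribute 0.048210, so
  P(burglary | alarm, earthquake) = 0.048210 / 0.830630 ≈ 0.0580
This is intercausal reasoning (explaining away): once earthquake accounts for the alarm, burglary becomes less likely.

Pr[burglary | alarm] ≈ 0.0800; Pr[burglary | alarm, earthquake] ≈ 0.0580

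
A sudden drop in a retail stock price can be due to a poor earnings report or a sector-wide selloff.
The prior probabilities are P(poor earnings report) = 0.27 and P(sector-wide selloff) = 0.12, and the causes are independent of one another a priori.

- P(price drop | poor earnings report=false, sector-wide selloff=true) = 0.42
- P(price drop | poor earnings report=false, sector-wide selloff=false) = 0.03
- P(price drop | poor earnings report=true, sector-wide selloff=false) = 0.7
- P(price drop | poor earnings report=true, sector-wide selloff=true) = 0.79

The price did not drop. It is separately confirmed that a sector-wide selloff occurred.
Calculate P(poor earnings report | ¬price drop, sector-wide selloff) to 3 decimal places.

P(poor earnings report | ¬price drop, sector-wide selloff) ≈ 0.118

P(¬price drop | sector-wide selloff) = 0.58*0.73 + 0.21*0.27 = 0.423400 + 0.056700 = 0.480100
The poor earnings report-present share is 0.21*0.27 = 0.056700.
So P(poor earnings report | ¬price drop, sector-wide selloff) = 0.056700/0.480100 ≈ 0.118.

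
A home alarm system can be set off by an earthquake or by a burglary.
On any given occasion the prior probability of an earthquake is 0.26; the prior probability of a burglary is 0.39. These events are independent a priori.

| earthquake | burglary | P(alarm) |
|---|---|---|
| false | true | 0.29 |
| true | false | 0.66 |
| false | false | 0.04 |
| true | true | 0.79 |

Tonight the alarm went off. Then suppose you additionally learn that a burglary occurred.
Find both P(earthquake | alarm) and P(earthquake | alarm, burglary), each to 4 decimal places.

P(earthquake | alarm) ≈ 0.6449; P(earthquake | alarm, burglary) ≈ 0.4890

Numerator (weight on configurations with earthquake): 0.104676 + 0.080106 = 0.184782
The normalizing constant is 0.04×0.74×0.61 + 0.29×0.74×0.39 + 0.66×0.26×0.61 + 0.79×0.26×0.39 = 0.286532
Posterior = 0.184782 / 0.286532 ≈ 0.6449

With the extra evidence:
P(alarm | burglary) = 0.29×0.74 + 0.79×0.26 = 0.214600 + 0.205400 = 0.420000
The earthquake-present share is 0.79×0.26 = 0.205400.
Hence the posterior is 0.205400/0.420000 ≈ 0.4890.
Conditioning on burglary lowers the posterior on earthquake: the classic explaining-away effect in a common-effect structure.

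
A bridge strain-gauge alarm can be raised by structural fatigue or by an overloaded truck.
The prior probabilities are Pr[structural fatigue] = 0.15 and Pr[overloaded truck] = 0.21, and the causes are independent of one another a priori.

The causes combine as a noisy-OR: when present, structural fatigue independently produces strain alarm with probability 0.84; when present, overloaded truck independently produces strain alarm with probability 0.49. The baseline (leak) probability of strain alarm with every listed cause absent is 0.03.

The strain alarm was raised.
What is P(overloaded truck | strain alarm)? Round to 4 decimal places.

P(overloaded truck | strain alarm) ≈ 0.4978

Under noisy-OR, P(strain alarm | causes) = 1 − (1−0.03)·∏(1−qᵢ) over the active causes.
Numerator (weight on configurations with overloaded truck): 0.090196 + 0.029007 = 0.119203
Denominator P(strain alarm): 0.03*0.85*0.79 + 0.5053*0.85*0.21 + 0.8448*0.15*0.79 + 0.920848*0.15*0.21 = 0.239457
P(overloaded truck | strain alarm) = 0.119203/0.239457 ≈ 0.4978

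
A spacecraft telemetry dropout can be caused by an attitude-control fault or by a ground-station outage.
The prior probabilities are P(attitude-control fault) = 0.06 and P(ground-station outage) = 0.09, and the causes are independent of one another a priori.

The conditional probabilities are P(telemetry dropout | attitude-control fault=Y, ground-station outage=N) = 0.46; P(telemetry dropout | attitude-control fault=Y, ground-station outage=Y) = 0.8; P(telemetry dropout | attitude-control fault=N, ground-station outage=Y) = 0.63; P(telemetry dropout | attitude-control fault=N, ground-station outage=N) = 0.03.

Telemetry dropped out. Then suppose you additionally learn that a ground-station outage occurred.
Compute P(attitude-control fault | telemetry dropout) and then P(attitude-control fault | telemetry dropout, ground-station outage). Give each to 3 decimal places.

P(telemetry dropout) = 0.03*0.94*0.91 + 0.63*0.94*0.09 + 0.46*0.06*0.91 + 0.8*0.06*0.09 = 0.025662 + 0.053298 + 0.025116 + 0.004320 = 0.108396
Restricting to configurations with attitude-control fault present: 0.025116 + 0.004320 = 0.029436.
Hence the posterior is 0.029436/0.108396 ≈ 0.272.

Now also conditioning on ground-station outage=true:
Enumerate both values of attitude-control fault and weight by the priors:
  P(telemetry dropout | ground-station outage) = 0.63×0.94 + 0.8×0.06
        = 0.592200 + 0.048000 = 0.640200
Configurations with attitude-control fault contribute 0.048000, so
  P(attitude-control fault | telemetry dropout, ground-station outage) = 0.048000 / 0.640200 ≈ 0.075
The drop from 0.272 to 0.075 is the explaining-away (discounting) effect.

P(attitude-control fault | telemetry dropout) ≈ 0.272; P(attitude-control fault | telemetry dropout, ground-station outage) ≈ 0.075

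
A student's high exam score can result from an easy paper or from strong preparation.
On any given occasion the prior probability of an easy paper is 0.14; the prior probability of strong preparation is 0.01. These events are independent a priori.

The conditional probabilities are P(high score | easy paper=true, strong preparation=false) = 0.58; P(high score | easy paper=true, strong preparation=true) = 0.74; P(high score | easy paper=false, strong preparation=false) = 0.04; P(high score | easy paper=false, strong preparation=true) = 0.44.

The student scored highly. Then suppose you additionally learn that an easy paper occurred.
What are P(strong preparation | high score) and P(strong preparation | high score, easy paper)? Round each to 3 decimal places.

By total probability over the 4 (easy paper, strong preparation) configurations:
  P(high score) = 0.04·0.86·0.99 + 0.44·0.86·0.01 + 0.58·0.14·0.99 + 0.74·0.14·0.01
        = 0.034056 + 0.003784 + 0.080388 + 0.001036 = 0.119264
Keeping only the strong preparation-present terms gives 0.004820, so
  P(strong preparation | high score) = 0.004820 / 0.119264 ≈ 0.040

Now also conditioning on easy paper=true:
Numerator (weight on configurations with strong preparation): 0.74*0.01 = 0.007400
Denominator P(high score | easy paper): 0.58*0.99 + 0.74*0.01 = 0.581600
Posterior = 0.007400 / 0.581600 ≈ 0.013

P(strong preparation | high score) ≈ 0.040; P(strong preparation | high score, easy paper) ≈ 0.013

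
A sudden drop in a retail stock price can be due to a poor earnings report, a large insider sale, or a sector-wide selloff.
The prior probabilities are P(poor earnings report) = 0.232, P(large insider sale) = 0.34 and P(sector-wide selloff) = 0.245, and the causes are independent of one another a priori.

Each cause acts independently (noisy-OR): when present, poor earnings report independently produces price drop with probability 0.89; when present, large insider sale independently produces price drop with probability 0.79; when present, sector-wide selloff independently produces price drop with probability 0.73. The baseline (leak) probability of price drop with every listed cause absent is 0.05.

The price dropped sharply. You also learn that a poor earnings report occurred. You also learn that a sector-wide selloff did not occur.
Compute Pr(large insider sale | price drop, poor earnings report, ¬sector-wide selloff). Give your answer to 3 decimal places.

Under noisy-OR, P(price drop | causes) = 1 − (1−0.05)·∏(1−qᵢ) over the active causes.
P(price drop | poor earnings report, ¬sector-wide selloff) = 0.8955*0.66 + 0.978055*0.34 = 0.591030 + 0.332539 = 0.923569
Of this, 0.332539 comes from 0.978055*0.34 (the large insider sale=true cases).
So P(large insider sale | price drop, poor earnings report, ¬sector-wide selloff) = 0.332539/0.923569 ≈ 0.360.

Pr(large insider sale | price drop, poor earnings report, ¬sector-wide selloff) ≈ 0.360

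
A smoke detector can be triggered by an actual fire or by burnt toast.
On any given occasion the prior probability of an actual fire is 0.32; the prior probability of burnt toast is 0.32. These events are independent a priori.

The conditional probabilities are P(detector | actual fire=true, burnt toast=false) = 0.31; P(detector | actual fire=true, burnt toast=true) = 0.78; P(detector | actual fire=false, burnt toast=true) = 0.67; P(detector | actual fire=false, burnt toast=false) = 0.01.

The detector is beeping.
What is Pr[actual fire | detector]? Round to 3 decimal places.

Pr[actual fire | detector] ≈ 0.495

P(detector) = 0.01*0.68*0.68 + 0.67*0.68*0.32 + 0.31*0.32*0.68 + 0.78*0.32*0.32 = 0.004624 + 0.145792 + 0.067456 + 0.079872 = 0.297744
The actual fire-present share is 0.067456 + 0.079872 = 0.147328.
Hence the posterior is 0.147328/0.297744 ≈ 0.495.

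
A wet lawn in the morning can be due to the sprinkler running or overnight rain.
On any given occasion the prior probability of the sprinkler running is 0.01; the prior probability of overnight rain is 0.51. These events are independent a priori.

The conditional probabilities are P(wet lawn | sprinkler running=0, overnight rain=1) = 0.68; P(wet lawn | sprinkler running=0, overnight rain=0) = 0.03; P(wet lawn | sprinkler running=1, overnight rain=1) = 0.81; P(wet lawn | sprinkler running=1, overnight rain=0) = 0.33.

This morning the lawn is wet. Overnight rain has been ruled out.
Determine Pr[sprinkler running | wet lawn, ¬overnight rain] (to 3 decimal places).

By total probability over both values of sprinkler running:
  P(wet lawn | ¬overnight rain) = 0.03·0.99 + 0.33·0.01
        = 0.029700 + 0.003300 = 0.033000
Keeping only the sprinkler running-present terms gives 0.003300, so
  P(sprinkler running | wet lawn, ¬overnight rain) = 0.003300 / 0.033000 ≈ 0.100

Pr[sprinkler running | wet lawn, ¬overnight rain] ≈ 0.100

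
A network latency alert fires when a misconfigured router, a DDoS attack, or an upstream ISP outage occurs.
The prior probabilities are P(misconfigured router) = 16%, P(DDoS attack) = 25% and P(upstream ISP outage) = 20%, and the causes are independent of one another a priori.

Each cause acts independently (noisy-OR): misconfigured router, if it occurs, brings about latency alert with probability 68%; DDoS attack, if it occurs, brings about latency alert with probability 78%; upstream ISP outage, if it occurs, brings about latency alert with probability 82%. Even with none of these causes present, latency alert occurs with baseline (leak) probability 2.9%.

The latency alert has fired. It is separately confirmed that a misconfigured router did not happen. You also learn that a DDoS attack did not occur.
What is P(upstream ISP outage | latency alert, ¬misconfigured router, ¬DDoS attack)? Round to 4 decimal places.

Under noisy-OR, P(latency alert | causes) = 1 − (1−0.029)·∏(1−qᵢ) over the active causes.
Sum P(latency alert|·) weighted by the priors over both values of upstream ISP outage:
  P(latency alert | ¬misconfigured router, ¬DDoS attack) = 0.029*0.8 + 0.82522*0.2
        = 0.023200 + 0.165044 = 0.188244
The terms with upstream ISP outage present sum to 0.165044, so
  P(upstream ISP outage | latency alert, ¬misconfigured router, ¬DDoS attack) = 0.165044 / 0.188244 ≈ 0.8768

P(upstream ISP outage | latency alert, ¬misconfigured router, ¬DDoS attack) ≈ 0.8768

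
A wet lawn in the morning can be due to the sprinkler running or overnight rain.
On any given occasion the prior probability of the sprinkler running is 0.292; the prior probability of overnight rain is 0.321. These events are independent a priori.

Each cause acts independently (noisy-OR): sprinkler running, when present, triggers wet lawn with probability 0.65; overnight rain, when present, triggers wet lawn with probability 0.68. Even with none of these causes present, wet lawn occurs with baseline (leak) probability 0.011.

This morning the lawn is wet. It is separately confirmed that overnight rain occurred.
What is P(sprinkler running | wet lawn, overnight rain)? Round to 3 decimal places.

Under noisy-OR, P(wet lawn | causes) = 1 − (1−0.011)·∏(1−qᵢ) over the active causes.
By total probability over both values of sprinkler running:
  P(wet lawn | overnight rain) = 0.68352*0.708 + 0.889232*0.292
        = 0.483932 + 0.259656 = 0.743588
Configurations with sprinkler running contribute 0.259656, so
  P(sprinkler running | wet lawn, overnight rain) = 0.259656 / 0.743588 ≈ 0.349

P(sprinkler running | wet lawn, overnight rain) ≈ 0.349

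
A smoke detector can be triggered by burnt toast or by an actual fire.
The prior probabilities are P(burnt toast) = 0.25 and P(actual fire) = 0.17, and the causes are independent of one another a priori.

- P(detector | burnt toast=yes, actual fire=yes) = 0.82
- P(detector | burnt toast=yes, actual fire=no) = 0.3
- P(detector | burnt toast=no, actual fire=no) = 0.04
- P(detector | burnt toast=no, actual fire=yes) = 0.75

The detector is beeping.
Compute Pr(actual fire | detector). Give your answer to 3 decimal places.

Pr(actual fire | detector) ≈ 0.600

P(detector) = 0.04·0.75·0.83 + 0.75·0.75·0.17 + 0.3·0.25·0.83 + 0.82·0.25·0.17 = 0.024900 + 0.095625 + 0.062250 + 0.034850 = 0.217625
Of this, 0.130475 comes from 0.095625 + 0.034850 (the actual fire=true cases).
P(actual fire | detector) = 0.130475 / 0.217625 ≈ 0.600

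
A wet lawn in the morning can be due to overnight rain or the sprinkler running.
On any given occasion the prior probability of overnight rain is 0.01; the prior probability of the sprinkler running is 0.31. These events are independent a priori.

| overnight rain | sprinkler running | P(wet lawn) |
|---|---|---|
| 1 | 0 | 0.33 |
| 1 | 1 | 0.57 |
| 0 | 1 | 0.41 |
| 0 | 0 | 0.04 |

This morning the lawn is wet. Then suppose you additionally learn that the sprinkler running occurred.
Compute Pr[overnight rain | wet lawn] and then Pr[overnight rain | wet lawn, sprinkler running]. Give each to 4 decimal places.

Pr[overnight rain | wet lawn] ≈ 0.0257; Pr[overnight rain | wet lawn, sprinkler running] ≈ 0.0138

P(wet lawn) = 0.04*0.99*0.69 + 0.41*0.99*0.31 + 0.33*0.01*0.69 + 0.57*0.01*0.31 = 0.027324 + 0.125829 + 0.002277 + 0.001767 = 0.157197
Of this, 0.004044 comes from 0.002277 + 0.001767 (the overnight rain=true cases).
So P(overnight rain | wet lawn) = 0.004044/0.157197 ≈ 0.0257.

With the extra evidence:
By total probability over both values of overnight rain:
  P(wet lawn | sprinkler running) = 0.41*0.99 + 0.57*0.01
        = 0.405900 + 0.005700 = 0.411600
Configurations with overnight rain contribute 0.005700, so
  P(overnight rain | wet lawn, sprinkler running) = 0.005700 / 0.411600 ≈ 0.0138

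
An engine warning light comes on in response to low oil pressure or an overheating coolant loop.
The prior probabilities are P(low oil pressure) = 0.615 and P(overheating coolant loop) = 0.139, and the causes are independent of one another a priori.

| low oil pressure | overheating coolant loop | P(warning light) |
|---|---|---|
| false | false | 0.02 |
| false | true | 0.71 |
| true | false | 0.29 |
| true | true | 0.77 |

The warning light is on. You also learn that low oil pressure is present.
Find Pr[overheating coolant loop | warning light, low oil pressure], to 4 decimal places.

Pr[overheating coolant loop | warning light, low oil pressure] ≈ 0.3000

Sum P(warning light|·) weighted by the priors over both values of overheating coolant loop:
  P(warning light | low oil pressure) = 0.29×0.861 + 0.77×0.139
        = 0.249690 + 0.107030 = 0.356720
The terms with overheating coolant loop present sum to 0.107030, so
  P(overheating coolant loop | warning light, low oil pressure) = 0.107030 / 0.356720 ≈ 0.3000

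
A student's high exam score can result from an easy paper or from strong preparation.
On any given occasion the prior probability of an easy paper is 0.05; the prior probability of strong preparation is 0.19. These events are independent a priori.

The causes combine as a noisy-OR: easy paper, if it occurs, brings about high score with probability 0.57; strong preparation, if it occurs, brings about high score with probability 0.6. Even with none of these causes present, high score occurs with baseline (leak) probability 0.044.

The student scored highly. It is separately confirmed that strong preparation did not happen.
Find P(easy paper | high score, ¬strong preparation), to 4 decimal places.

P(easy paper | high score, ¬strong preparation) ≈ 0.4133

Under noisy-OR, P(high score | causes) = 1 − (1−0.044)·∏(1−qᵢ) over the active causes.
Sum P(high score|·) weighted by the priors over both values of easy paper:
  P(high score | ¬strong preparation) = 0.044*0.95 + 0.58892*0.05
        = 0.041800 + 0.029446 = 0.071246
The terms with easy paper present sum to 0.029446, so
  P(easy paper | high score, ¬strong preparation) = 0.029446 / 0.071246 ≈ 0.4133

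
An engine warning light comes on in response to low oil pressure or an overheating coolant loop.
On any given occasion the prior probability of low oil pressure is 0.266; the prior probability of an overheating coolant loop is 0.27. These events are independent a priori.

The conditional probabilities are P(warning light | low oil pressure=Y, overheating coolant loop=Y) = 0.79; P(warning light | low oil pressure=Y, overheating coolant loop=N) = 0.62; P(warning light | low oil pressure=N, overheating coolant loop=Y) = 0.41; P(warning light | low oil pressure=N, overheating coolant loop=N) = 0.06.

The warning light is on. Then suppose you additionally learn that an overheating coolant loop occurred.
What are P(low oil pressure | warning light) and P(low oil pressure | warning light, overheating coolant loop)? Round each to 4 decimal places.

By total probability over the 4 (low oil pressure, overheating coolant loop) configurations:
  P(warning light) = 0.06×0.734×0.73 + 0.41×0.734×0.27 + 0.62×0.266×0.73 + 0.79×0.266×0.27
        = 0.032149 + 0.081254 + 0.120392 + 0.056738 = 0.290533
The terms with low oil pressure present sum to 0.177130, so
  P(low oil pressure | warning light) = 0.177130 / 0.290533 ≈ 0.6097

Now also conditioning on overheating coolant loop=true:
P(warning light | overheating coolant loop) = 0.41·0.734 + 0.79·0.266 = 0.300940 + 0.210140 = 0.511080
Of this, 0.210140 comes from 0.79·0.266 (the low oil pressure=true cases).
Hence the posterior is 0.210140/0.511080 ≈ 0.4112.
Conditioning on overheating coolant loop lowers the posterior on low oil pressure: the classic explaining-away effect in a common-effect structure.

P(low oil pressure | warning light) ≈ 0.6097; P(low oil pressure | warning light, overheating coolant loop) ≈ 0.4112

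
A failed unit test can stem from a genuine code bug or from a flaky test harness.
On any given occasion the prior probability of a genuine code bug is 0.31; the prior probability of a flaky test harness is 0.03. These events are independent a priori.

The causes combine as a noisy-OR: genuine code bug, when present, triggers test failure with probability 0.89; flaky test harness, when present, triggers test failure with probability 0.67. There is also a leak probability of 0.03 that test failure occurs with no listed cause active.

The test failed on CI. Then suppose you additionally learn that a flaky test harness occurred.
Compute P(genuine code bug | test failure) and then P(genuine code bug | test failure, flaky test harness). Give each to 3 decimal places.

P(genuine code bug | test failure) ≈ 0.890; P(genuine code bug | test failure, flaky test harness) ≈ 0.389

Under noisy-OR, P(test failure | causes) = 1 − (1−0.03)·∏(1−qᵢ) over the active causes.
By total probability over the 4 (genuine code bug, flaky test harness) configurations:
  P(test failure) = 0.03*0.69*0.97 + 0.6799*0.69*0.03 + 0.8933*0.31*0.97 + 0.964789*0.31*0.03
        = 0.020079 + 0.014074 + 0.268615 + 0.008973 = 0.311741
Configurations with genuine code bug contribute 0.277588, so
  P(genuine code bug | test failure) = 0.277588 / 0.311741 ≈ 0.890

Now also conditioning on flaky test harness=true:
By total probability over both values of genuine code bug:
  P(test failure | flaky test harness) = 0.6799·0.69 + 0.964789·0.31
        = 0.469131 + 0.299085 = 0.768216
The terms with genuine code bug present sum to 0.299085, so
  P(genuine code bug | test failure, flaky test harness) = 0.299085 / 0.768216 ≈ 0.389
Conditioning on flaky test harness lowers the posterior on genuine code bug: the classic explaining-away effect in a common-effect structure.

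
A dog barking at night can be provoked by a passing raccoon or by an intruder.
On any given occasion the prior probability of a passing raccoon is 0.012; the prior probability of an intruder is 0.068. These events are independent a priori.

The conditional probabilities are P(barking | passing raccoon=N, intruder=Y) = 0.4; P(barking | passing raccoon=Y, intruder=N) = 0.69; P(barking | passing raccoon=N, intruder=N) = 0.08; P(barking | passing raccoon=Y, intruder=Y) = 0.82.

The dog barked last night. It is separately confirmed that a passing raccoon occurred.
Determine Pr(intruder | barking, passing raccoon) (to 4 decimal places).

By total probability over both values of intruder:
  P(barking | passing raccoon) = 0.69·0.932 + 0.82·0.068
        = 0.643080 + 0.055760 = 0.698840
The terms with intruder present sum to 0.055760, so
  P(intruder | barking, passing raccoon) = 0.055760 / 0.698840 ≈ 0.0798

Pr(intruder | barking, passing raccoon) ≈ 0.0798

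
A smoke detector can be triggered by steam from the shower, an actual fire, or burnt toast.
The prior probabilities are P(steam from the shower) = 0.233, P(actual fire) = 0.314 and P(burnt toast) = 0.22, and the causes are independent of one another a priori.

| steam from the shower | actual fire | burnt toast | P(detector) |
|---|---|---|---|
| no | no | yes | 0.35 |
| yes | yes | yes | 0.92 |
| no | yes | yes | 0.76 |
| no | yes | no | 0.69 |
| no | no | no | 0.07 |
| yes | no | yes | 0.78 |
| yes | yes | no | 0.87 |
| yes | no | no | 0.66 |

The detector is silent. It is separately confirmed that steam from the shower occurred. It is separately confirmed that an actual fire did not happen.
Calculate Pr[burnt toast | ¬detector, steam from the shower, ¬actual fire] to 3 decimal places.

P(¬detector | steam from the shower, ¬actual fire) = 0.34×0.78 + 0.22×0.22 = 0.265200 + 0.048400 = 0.313600
Of this, 0.048400 comes from 0.22×0.22 (the burnt toast=true cases).
P(burnt toast | ¬detector, steam from the shower, ¬actual fire) = 0.048400 / 0.313600 ≈ 0.154

Pr[burnt toast | ¬detector, steam from the shower, ¬actual fire] ≈ 0.154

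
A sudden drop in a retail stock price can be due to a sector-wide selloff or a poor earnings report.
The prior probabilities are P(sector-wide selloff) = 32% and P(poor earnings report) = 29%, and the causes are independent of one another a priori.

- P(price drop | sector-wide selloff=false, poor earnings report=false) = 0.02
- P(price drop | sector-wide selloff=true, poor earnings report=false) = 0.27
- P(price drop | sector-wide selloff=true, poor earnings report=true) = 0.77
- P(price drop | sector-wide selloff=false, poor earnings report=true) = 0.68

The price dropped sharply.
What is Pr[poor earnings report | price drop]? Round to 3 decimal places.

Weight on poor earnings report=true, given the evidence: 0.134096 + 0.071456 = 0.205552
Normalizer over all consistent configurations: 0.02·0.68·0.71 + 0.68·0.68·0.29 + 0.27·0.32·0.71 + 0.77·0.32·0.29 = 0.276552
P(poor earnings report | price drop) = 0.205552/0.276552 ≈ 0.743

Pr[poor earnings report | price drop] ≈ 0.743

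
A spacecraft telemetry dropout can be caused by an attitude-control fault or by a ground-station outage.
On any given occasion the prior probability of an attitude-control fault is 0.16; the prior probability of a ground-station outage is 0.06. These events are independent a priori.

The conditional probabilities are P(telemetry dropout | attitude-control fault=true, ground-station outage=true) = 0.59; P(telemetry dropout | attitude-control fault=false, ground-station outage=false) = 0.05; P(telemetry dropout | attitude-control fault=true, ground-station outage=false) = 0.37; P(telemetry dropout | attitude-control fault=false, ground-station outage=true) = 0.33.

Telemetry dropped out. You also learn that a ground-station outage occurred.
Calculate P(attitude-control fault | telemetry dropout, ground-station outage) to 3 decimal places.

By total probability over both values of attitude-control fault:
  P(telemetry dropout | ground-station outage) = 0.33×0.84 + 0.59×0.16
        = 0.277200 + 0.094400 = 0.371600
Keeping only the attitude-control fault-present terms gives 0.094400, so
  P(attitude-control fault | telemetry dropout, ground-station outage) = 0.094400 / 0.371600 ≈ 0.254

P(attitude-control fault | telemetry dropout, ground-station outage) ≈ 0.254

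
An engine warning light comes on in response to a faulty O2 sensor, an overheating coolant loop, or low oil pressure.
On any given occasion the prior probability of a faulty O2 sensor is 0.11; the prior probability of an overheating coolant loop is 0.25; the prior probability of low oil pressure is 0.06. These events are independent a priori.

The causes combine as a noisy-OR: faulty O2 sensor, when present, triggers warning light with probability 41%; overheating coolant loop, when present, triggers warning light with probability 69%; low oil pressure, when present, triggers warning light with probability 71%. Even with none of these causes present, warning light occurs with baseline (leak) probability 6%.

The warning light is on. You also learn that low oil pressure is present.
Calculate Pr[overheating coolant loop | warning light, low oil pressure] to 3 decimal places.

Under noisy-OR, P(warning light | causes) = 1 − (1−0.06)·∏(1−qᵢ) over the active causes.
Weight on overheating coolant loop=true, given the evidence: 0.203697 + 0.026129 = 0.229826
The normalizing constant is 0.7274·0.89·0.75 + 0.915494·0.89·0.25 + 0.839166·0.11·0.75 + 0.950141·0.11·0.25 = 0.784597
P(overheating coolant loop | warning light, low oil pressure) = 0.229826/0.784597 ≈ 0.293

Pr[overheating coolant loop | warning light, low oil pressure] ≈ 0.293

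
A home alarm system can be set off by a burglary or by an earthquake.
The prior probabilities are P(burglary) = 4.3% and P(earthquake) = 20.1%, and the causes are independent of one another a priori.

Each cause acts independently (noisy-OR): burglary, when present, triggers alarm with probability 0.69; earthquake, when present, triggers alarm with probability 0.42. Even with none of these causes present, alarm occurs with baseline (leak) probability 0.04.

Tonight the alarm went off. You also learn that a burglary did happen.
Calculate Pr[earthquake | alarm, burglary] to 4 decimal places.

Under noisy-OR, P(alarm | causes) = 1 − (1−0.04)·∏(1−qᵢ) over the active causes.
Numerator (weight on configurations with earthquake): 0.827392×0.201 = 0.166306
The normalizing constant is 0.7024×0.799 + 0.827392×0.201 = 0.727524
Posterior = 0.166306 / 0.727524 ≈ 0.2286

Pr[earthquake | alarm, burglary] ≈ 0.2286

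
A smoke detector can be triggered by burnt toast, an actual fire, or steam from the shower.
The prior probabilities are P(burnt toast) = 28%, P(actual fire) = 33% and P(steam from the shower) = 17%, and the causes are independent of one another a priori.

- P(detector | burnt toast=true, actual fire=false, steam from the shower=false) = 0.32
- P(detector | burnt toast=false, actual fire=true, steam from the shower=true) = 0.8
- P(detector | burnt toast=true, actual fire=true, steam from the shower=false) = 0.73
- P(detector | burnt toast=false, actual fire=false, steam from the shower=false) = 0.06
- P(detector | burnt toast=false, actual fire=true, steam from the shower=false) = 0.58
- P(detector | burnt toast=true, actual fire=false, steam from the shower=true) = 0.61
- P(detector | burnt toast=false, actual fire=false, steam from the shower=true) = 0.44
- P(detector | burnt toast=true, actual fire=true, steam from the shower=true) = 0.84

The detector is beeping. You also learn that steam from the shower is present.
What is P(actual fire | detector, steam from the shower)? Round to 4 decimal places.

P(actual fire | detector, steam from the shower) ≈ 0.4504

P(detector | steam from the shower) = 0.44·0.72·0.67 + 0.8·0.72·0.33 + 0.61·0.28·0.67 + 0.84·0.28·0.33 = 0.212256 + 0.190080 + 0.114436 + 0.077616 = 0.594388
Of this, 0.267696 comes from 0.190080 + 0.077616 (the actual fire=true cases).
Hence the posterior is 0.267696/0.594388 ≈ 0.4504.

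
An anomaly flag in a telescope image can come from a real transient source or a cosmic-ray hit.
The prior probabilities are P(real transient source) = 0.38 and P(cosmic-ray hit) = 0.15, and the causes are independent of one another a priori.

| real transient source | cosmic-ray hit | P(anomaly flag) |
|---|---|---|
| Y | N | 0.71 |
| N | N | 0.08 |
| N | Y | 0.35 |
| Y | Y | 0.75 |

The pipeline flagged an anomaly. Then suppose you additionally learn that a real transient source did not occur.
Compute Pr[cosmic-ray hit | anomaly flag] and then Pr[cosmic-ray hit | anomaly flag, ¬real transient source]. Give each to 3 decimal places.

Pr[cosmic-ray hit | anomaly flag] ≈ 0.217; Pr[cosmic-ray hit | anomaly flag, ¬real transient source] ≈ 0.436

P(anomaly flag) = 0.08×0.62×0.85 + 0.35×0.62×0.15 + 0.71×0.38×0.85 + 0.75×0.38×0.15 = 0.042160 + 0.032550 + 0.229330 + 0.042750 = 0.346790
Restricting to configurations with cosmic-ray hit present: 0.032550 + 0.042750 = 0.075300.
Hence the posterior is 0.075300/0.346790 ≈ 0.217.

With the extra evidence:
Sum P(anomaly flag|·) weighted by the priors over both values of cosmic-ray hit:
  P(anomaly flag | ¬real transient source) = 0.08*0.85 + 0.35*0.15
        = 0.068000 + 0.052500 = 0.120500
The terms with cosmic-ray hit present sum to 0.052500, so
  P(cosmic-ray hit | anomaly flag, ¬real transient source) = 0.052500 / 0.120500 ≈ 0.436
With real transient source excluded, cosmic-ray hit must carry more of the explanatory weight for the anomaly flag.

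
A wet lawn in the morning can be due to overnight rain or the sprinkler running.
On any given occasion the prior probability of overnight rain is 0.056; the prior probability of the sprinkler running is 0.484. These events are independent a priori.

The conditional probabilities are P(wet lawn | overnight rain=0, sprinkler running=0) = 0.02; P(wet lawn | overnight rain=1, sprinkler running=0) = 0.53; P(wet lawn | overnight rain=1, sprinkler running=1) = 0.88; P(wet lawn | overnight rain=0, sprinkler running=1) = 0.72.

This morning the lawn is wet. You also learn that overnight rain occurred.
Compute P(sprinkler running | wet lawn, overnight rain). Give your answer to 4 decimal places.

P(sprinkler running | wet lawn, overnight rain) ≈ 0.6090

For the numerator, keep only sprinkler running=true terms: 0.88·0.484 = 0.425920
Denominator P(wet lawn | overnight rain): 0.53·0.516 + 0.88·0.484 = 0.699400
Posterior = 0.425920 / 0.699400 ≈ 0.6090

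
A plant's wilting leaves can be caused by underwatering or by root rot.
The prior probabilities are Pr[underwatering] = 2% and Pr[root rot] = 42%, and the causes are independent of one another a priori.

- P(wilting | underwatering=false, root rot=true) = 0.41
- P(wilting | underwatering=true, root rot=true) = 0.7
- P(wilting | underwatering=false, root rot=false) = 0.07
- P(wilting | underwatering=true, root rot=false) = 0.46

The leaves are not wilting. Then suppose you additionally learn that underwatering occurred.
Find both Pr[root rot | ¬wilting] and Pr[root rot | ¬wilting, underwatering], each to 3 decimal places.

P(¬wilting) = 0.93*0.98*0.58 + 0.59*0.98*0.42 + 0.54*0.02*0.58 + 0.3*0.02*0.42 = 0.528612 + 0.242844 + 0.006264 + 0.002520 = 0.780240
Restricting to configurations with root rot present: 0.242844 + 0.002520 = 0.245364.
P(root rot | ¬wilting) = 0.245364 / 0.780240 ≈ 0.314

Now condition on the additional information:
For the numerator, keep only root rot=true terms: 0.3·0.42 = 0.126000
Normalizer over all consistent configurations: 0.54·0.58 + 0.3·0.42 = 0.439200
Posterior = 0.126000 / 0.439200 ≈ 0.287

Pr[root rot | ¬wilting] ≈ 0.314; Pr[root rot | ¬wilting, underwatering] ≈ 0.287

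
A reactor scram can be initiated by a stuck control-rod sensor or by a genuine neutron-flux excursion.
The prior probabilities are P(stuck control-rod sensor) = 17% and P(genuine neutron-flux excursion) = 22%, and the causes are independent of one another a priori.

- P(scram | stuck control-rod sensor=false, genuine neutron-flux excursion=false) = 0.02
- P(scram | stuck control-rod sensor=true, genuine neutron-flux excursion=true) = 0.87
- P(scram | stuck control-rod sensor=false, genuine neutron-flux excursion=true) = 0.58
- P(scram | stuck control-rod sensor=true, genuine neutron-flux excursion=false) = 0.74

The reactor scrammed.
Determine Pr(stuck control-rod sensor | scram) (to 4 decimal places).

Pr(stuck control-rod sensor | scram) ≈ 0.5237

P(scram) = 0.02·0.83·0.78 + 0.58·0.83·0.22 + 0.74·0.17·0.78 + 0.87·0.17·0.22 = 0.012948 + 0.105908 + 0.098124 + 0.032538 = 0.249518
The stuck control-rod sensor-present share is 0.098124 + 0.032538 = 0.130662.
So P(stuck control-rod sensor | scram) = 0.130662/0.249518 ≈ 0.5237.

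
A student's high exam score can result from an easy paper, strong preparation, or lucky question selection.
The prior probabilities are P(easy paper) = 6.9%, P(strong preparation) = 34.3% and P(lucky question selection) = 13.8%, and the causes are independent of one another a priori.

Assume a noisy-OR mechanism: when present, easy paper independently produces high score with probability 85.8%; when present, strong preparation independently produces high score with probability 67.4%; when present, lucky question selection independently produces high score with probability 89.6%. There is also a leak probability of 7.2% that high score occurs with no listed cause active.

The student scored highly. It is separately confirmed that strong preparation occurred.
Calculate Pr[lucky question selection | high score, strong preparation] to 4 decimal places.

Under noisy-OR, P(high score | causes) = 1 − (1−0.072)·∏(1−qᵢ) over the active causes.
Numerator (weight on configurations with lucky question selection): 0.124436 + 0.009479 = 0.133915
Normalizer over all consistent configurations: 0.697472·0.931·0.862 + 0.968537·0.931·0.138 + 0.957041·0.069·0.862 + 0.995532·0.069·0.138 = 0.750575
Posterior = 0.133915 / 0.750575 ≈ 0.1784

Pr[lucky question selection | high score, strong preparation] ≈ 0.1784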